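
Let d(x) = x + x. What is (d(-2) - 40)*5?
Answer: -220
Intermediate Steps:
d(x) = 2*x
(d(-2) - 40)*5 = (2*(-2) - 40)*5 = (-4 - 40)*5 = -44*5 = -220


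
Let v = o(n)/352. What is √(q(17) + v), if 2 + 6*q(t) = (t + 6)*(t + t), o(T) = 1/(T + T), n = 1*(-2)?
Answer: √4026858/176 ≈ 11.402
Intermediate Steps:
n = -2
o(T) = 1/(2*T)
v = -1/1408 (v = ((½)/(-2))/352 = ((½)*(-½))*(1/352) = -¼*1/352 = -1/1408 ≈ -0.00071023)
q(t) = -⅓ + t*(6 + t)/3 (q(t) = -⅓ + ((t + 6)*(t + t))/6 = -⅓ + ((6 + t)*(2*t))/6 = -⅓ + (2*t*(6 + t))/6 = -⅓ + t*(6 + t)/3)
√(q(17) + v) = √((-⅓ + 2*17 + (⅓)*17²) - 1/1408) = √((-⅓ + 34 + (⅓)*289) - 1/1408) = √((-⅓ + 34 + 289/3) - 1/1408) = √(130 - 1/1408) = √(183039/1408) = √4026858/176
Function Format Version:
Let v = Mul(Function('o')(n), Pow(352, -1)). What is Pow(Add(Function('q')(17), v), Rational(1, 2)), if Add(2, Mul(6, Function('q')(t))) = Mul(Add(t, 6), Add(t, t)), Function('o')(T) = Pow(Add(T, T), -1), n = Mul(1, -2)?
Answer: Mul(Rational(1, 176), Pow(4026858, Rational(1, 2))) ≈ 11.402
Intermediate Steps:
n = -2
Function('o')(T) = Mul(Rational(1, 2), Pow(T, -1)) (Function('o')(T) = Pow(Mul(2, T), -1) = Mul(Rational(1, 2), Pow(T, -1)))
v = Rational(-1, 1408) (v = Mul(Mul(Rational(1, 2), Pow(-2, -1)), Pow(352, -1)) = Mul(Mul(Rational(1, 2), Rational(-1, 2)), Rational(1, 352)) = Mul(Rational(-1, 4), Rational(1, 352)) = Rational(-1, 1408) ≈ -0.00071023)
Function('q')(t) = Add(Rational(-1, 3), Mul(Rational(1, 3), t, Add(6, t))) (Function('q')(t) = Add(Rational(-1, 3), Mul(Rational(1, 6), Mul(Add(t, 6), Add(t, t)))) = Add(Rational(-1, 3), Mul(Rational(1, 6), Mul(Add(6, t), Mul(2, t)))) = Add(Rational(-1, 3), Mul(Rational(1, 6), Mul(2, t, Add(6, t)))) = Add(Rational(-1, 3), Mul(Rational(1, 3), t, Add(6, t))))
Pow(Add(Function('q')(17), v), Rational(1, 2)) = Pow(Add(Add(Rational(-1, 3), Mul(2, 17), Mul(Rational(1, 3), Pow(17, 2))), Rational(-1, 1408)), Rational(1, 2)) = Pow(Add(Add(Rational(-1, 3), 34, Mul(Rational(1, 3), 289)), Rational(-1, 1408)), Rational(1, 2)) = Pow(Add(Add(Rational(-1, 3), 34, Rational(289, 3)), Rational(-1, 1408)), Rational(1, 2)) = Pow(Add(130, Rational(-1, 1408)), Rational(1, 2)) = Pow(Rational(183039, 1408), Rational(1, 2)) = Mul(Rational(1, 176), Pow(4026858, Rational(1, 2)))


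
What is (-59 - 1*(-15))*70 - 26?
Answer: -3106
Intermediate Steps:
(-59 - 1*(-15))*70 - 26 = (-59 + 15)*70 - 26 = -44*70 - 26 = -3080 - 26 = -3106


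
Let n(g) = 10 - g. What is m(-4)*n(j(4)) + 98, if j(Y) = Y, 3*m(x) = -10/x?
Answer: 103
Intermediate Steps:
m(x) = -10/(3*x) (m(x) = (-10/x)/3 = -10/(3*x))
m(-4)*n(j(4)) + 98 = (-10/3/(-4))*(10 - 1*4) + 98 = (-10/3*(-¼))*(10 - 4) + 98 = (⅚)*6 + 98 = 5 + 98 = 103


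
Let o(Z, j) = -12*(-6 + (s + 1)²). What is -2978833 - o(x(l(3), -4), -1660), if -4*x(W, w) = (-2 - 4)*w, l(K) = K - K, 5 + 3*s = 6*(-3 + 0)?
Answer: -8935115/3 ≈ -2.9784e+6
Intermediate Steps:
s = -23/3 (s = -5/3 + (6*(-3 + 0))/3 = -5/3 + (6*(-3))/3 = -5/3 + (⅓)*(-18) = -5/3 - 6 = -23/3 ≈ -7.6667)
l(K) = 0
x(W, w) = 3*w/2 (x(W, w) = -(-2 - 4)*w/4 = -(-3)*w/2 = 3*w/2)
o(Z, j) = -1384/3 (o(Z, j) = -12*(-6 + (-23/3 + 1)²) = -12*(-6 + (-20/3)²) = -12*(-6 + 400/9) = -12*346/9 = -1384/3)
-2978833 - o(x(l(3), -4), -1660) = -2978833 - 1*(-1384/3) = -2978833 + 1384/3 = -8935115/3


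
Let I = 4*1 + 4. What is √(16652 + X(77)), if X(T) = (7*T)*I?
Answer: 2*√5241 ≈ 144.79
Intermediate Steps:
I = 8 (I = 4 + 4 = 8)
X(T) = 56*T (X(T) = (7*T)*8 = 56*T)
√(16652 + X(77)) = √(16652 + 56*77) = √(16652 + 4312) = √20964 = 2*√5241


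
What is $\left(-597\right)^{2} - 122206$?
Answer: $234203$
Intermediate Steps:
$\left(-597\right)^{2} - 122206 = 356409 - 122206 = 234203$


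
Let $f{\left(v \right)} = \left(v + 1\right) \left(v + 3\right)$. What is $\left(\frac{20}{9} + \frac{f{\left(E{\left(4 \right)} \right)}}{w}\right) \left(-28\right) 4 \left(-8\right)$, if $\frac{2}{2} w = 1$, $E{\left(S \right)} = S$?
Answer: $\frac{300160}{9} \approx 33351.0$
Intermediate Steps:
$w = 1$
$f{\left(v \right)} = \left(1 + v\right) \left(3 + v\right)$
$\left(\frac{20}{9} + \frac{f{\left(E{\left(4 \right)} \right)}}{w}\right) \left(-28\right) 4 \left(-8\right) = \left(\frac{20}{9} + \frac{3 + 4^{2} + 4 \cdot 4}{1}\right) \left(-28\right) 4 \left(-8\right) = \left(20 \cdot \frac{1}{9} + \left(3 + 16 + 16\right) 1\right) \left(-28\right) \left(-32\right) = \left(\frac{20}{9} + 35 \cdot 1\right) \left(-28\right) \left(-32\right) = \left(\frac{20}{9} + 35\right) \left(-28\right) \left(-32\right) = \frac{335}{9} \left(-28\right) \left(-32\right) = \left(- \frac{9380}{9}\right) \left(-32\right) = \frac{300160}{9}$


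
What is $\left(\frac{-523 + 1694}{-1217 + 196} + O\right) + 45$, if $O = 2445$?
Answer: $\frac{2541119}{1021} \approx 2488.9$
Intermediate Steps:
$\left(\frac{-523 + 1694}{-1217 + 196} + O\right) + 45 = \left(\frac{-523 + 1694}{-1217 + 196} + 2445\right) + 45 = \left(\frac{1171}{-1021} + 2445\right) + 45 = \left(1171 \left(- \frac{1}{1021}\right) + 2445\right) + 45 = \left(- \frac{1171}{1021} + 2445\right) + 45 = \frac{2495174}{1021} + 45 = \frac{2541119}{1021}$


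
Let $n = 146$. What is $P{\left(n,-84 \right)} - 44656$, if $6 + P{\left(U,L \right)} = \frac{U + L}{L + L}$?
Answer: $- \frac{3751639}{84} \approx -44662.0$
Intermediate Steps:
$P{\left(U,L \right)} = -6 + \frac{L + U}{2 L}$ ($P{\left(U,L \right)} = -6 + \frac{U + L}{L + L} = -6 + \frac{L + U}{2 L}$)
$P{\left(n,-84 \right)} - 44656 = \frac{146 - -924}{2 \left(-84\right)} - 44656 = \frac{1}{2} \left(- \frac{1}{84}\right) \left(146 + 924\right) - 44656 = \frac{1}{2} \left(- \frac{1}{84}\right) 1070 - 44656 = - \frac{535}{84} - 44656 = - \frac{3751639}{84}$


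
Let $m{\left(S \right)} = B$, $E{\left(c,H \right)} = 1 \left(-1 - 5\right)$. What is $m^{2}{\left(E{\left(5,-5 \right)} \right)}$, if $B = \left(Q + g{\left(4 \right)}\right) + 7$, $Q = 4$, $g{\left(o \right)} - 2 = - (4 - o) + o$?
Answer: $289$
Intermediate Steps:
$E{\left(c,H \right)} = -6$ ($E{\left(c,H \right)} = 1 \left(-6\right) = -6$)
$g{\left(o \right)} = -2 + 2 o$ ($g{\left(o \right)} = 2 + \left(- (4 - o) + o\right) = 2 + \left(\left(-4 + o\right) + o\right) = 2 + \left(-4 + 2 o\right) = -2 + 2 o$)
$B = 17$ ($B = \left(4 + \left(-2 + 2 \cdot 4\right)\right) + 7 = \left(4 + \left(-2 + 8\right)\right) + 7 = \left(4 + 6\right) + 7 = 10 + 7 = 17$)
$m{\left(S \right)} = 17$
$m^{2}{\left(E{\left(5,-5 \right)} \right)} = 17^{2} = 289$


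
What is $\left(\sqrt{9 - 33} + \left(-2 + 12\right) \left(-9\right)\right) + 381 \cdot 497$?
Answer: $189267 + 2 i \sqrt{6} \approx 1.8927 \cdot 10^{5} + 4.899 i$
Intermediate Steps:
$\left(\sqrt{9 - 33} + \left(-2 + 12\right) \left(-9\right)\right) + 381 \cdot 497 = \left(\sqrt{-24} + 10 \left(-9\right)\right) + 189357 = \left(2 i \sqrt{6} - 90\right) + 189357 = \left(-90 + 2 i \sqrt{6}\right) + 189357 = 189267 + 2 i \sqrt{6}$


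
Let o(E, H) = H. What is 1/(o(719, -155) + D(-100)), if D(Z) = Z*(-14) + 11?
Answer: 1/1256 ≈ 0.00079618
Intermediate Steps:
D(Z) = 11 - 14*Z (D(Z) = -14*Z + 11 = 11 - 14*Z)
1/(o(719, -155) + D(-100)) = 1/(-155 + (11 - 14*(-100))) = 1/(-155 + (11 + 1400)) = 1/(-155 + 1411) = 1/1256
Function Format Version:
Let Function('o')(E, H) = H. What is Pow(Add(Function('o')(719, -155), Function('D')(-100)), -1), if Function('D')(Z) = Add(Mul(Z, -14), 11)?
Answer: Rational(1, 1256) ≈ 0.00079618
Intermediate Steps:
Function('D')(Z) = Add(11, Mul(-14, Z)) (Function('D')(Z) = Add(Mul(-14, Z), 11) = Add(11, Mul(-14, Z)))
Pow(Add(Function('o')(719, -155), Function('D')(-100)), -1) = Pow(Add(-155, Add(11, Mul(-14, -100))), -1) = Pow(Add(-155, Add(11, 1400)), -1) = Pow(Add(-155, 1411), -1) = Pow(1256, -1) = Rational(1, 1256)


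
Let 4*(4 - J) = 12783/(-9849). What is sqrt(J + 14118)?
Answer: sqrt(12425442455)/938 ≈ 118.84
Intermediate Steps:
J = 56789/13132 (J = 4 - 12783/(4*(-9849)) = 4 - 12783*(-1)/(4*9849) = 4 - 1/4*(-4261/3283) = 4 + 4261/13132 = 56789/13132 ≈ 4.3245)
sqrt(J + 14118) = sqrt(56789/13132 + 14118) = sqrt(185454365/13132) = sqrt(12425442455)/938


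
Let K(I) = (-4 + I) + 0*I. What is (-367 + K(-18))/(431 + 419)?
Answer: -389/850 ≈ -0.45765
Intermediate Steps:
K(I) = -4 + I (K(I) = (-4 + I) + 0 = -4 + I)
(-367 + K(-18))/(431 + 419) = (-367 + (-4 - 18))/(431 + 419) = (-367 - 22)/850 = -389*1/850 = -389/850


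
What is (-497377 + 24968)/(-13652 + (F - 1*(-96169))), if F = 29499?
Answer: -472409/112016 ≈ -4.2173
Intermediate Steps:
(-497377 + 24968)/(-13652 + (F - 1*(-96169))) = (-497377 + 24968)/(-13652 + (29499 - 1*(-96169))) = -472409/(-13652 + (29499 + 96169)) = -472409/(-13652 + 125668) = -472409/112016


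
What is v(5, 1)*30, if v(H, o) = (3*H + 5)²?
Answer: 12000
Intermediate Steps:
v(H, o) = (5 + 3*H)²
v(5, 1)*30 = (5 + 3*5)²*30 = (5 + 15)²*30 = 20²*30 = 400*30 = 12000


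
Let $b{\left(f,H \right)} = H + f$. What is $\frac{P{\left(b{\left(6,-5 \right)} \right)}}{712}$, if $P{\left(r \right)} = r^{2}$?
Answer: $\frac{1}{712} \approx 0.0014045$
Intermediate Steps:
$\frac{P{\left(b{\left(6,-5 \right)} \right)}}{712} = \frac{\left(-5 + 6\right)^{2}}{712} = 1^{2} \cdot \frac{1}{712} = 1 \cdot \frac{1}{712} = \frac{1}{712}$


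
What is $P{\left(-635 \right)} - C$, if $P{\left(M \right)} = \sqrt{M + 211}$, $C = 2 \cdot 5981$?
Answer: $-11962 + 2 i \sqrt{106} \approx -11962.0 + 20.591 i$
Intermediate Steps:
$C = 11962$
$P{\left(M \right)} = \sqrt{211 + M}$
$P{\left(-635 \right)} - C = \sqrt{211 - 635} - 11962 = \sqrt{-424} - 11962 = 2 i \sqrt{106} - 11962 = -11962 + 2 i \sqrt{106}$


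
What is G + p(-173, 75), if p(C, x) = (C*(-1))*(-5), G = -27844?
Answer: -28709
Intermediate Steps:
p(C, x) = 5*C (p(C, x) = -C*(-5) = 5*C)
G + p(-173, 75) = -27844 + 5*(-173) = -27844 - 865 = -28709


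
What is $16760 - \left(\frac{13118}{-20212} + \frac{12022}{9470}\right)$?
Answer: $\frac{801968321299}{47851910} \approx 16759.0$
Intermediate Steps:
$16760 - \left(\frac{13118}{-20212} + \frac{12022}{9470}\right) = 16760 - \left(13118 \left(- \frac{1}{20212}\right) + 12022 \cdot \frac{1}{9470}\right) = 16760 - \left(- \frac{6559}{10106} + \frac{6011}{4735}\right) = 16760 - \frac{29690301}{47851910} = \frac{801968321299}{47851910}$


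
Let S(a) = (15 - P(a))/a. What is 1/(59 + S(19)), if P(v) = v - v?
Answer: 19/1136 ≈ 0.016725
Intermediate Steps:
P(v) = 0
S(a) = 15/a (S(a) = (15 - 1*0)/a = (15 + 0)/a = 15/a)
1/(59 + S(19)) = 1/(59 + 15/19) = 1/(1136/19) = 19/1136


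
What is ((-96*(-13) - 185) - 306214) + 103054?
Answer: -202097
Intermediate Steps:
((-96*(-13) - 185) - 306214) + 103054 = ((1248 - 185) - 306214) + 103054 = (1063 - 306214) + 103054 = -305151 + 103054 = -202097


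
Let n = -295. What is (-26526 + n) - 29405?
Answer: -56226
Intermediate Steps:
(-26526 + n) - 29405 = (-26526 - 295) - 29405 = -26821 - 29405 = -56226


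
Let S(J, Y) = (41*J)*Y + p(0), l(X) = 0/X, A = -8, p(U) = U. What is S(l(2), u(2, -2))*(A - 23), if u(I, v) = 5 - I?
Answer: 0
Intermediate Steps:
l(X) = 0
S(J, Y) = 41*J*Y (S(J, Y) = (41*J)*Y + 0 = 41*J*Y + 0 = 41*J*Y)
S(l(2), u(2, -2))*(A - 23) = (41*0*(5 - 1*2))*(-8 - 23) = (41*0*(5 - 2))*(-31) = (41*0*3)*(-31) = 0*(-31) = 0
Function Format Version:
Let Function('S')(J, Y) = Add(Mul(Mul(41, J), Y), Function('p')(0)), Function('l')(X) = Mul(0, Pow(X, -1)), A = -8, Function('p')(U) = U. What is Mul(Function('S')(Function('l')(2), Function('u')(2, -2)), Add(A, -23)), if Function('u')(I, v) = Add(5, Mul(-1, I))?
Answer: 0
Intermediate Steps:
Function('l')(X) = 0
Function('S')(J, Y) = Mul(41, J, Y) (Function('S')(J, Y) = Add(Mul(Mul(41, J), Y), 0) = Add(Mul(41, J, Y), 0) = Mul(41, J, Y))
Mul(Function('S')(Function('l')(2), Function('u')(2, -2)), Add(A, -23)) = Mul(Mul(41, 0, Add(5, Mul(-1, 2))), Add(-8, -23)) = Mul(Mul(41, 0, Add(5, -2)), -31) = Mul(Mul(41, 0, 3), -31) = Mul(0, -31) = 0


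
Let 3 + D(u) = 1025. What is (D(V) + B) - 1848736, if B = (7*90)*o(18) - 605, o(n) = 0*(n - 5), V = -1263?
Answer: -1848319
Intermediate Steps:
o(n) = 0 (o(n) = 0*(-5 + n) = 0)
D(u) = 1022 (D(u) = -3 + 1025 = 1022)
B = -605 (B = (7*90)*0 - 605 = 630*0 - 605 = 0 - 605 = -605)
(D(V) + B) - 1848736 = (1022 - 605) - 1848736 = 417 - 1848736 = -1848319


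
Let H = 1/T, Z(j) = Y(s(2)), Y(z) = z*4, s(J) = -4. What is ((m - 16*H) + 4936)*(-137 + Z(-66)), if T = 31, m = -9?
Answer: -23366313/31 ≈ -7.5375e+5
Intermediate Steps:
Y(z) = 4*z
Z(j) = -16 (Z(j) = 4*(-4) = -16)
H = 1/31 ≈ 0.032258
((m - 16*H) + 4936)*(-137 + Z(-66)) = ((-9 - 16*1/31) + 4936)*(-137 - 16) = ((-9 - 16/31) + 4936)*(-153) = (-295/31 + 4936)*(-153) = (152721/31)*(-153) = -23366313/31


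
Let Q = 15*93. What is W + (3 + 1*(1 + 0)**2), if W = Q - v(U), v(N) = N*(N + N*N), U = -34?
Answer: 39547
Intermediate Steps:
v(N) = N*(N + N**2)
Q = 1395
W = 39543 (W = 1395 - (-34)**2*(1 - 34) = 1395 - 1156*(-33) = 1395 - 1*(-38148) = 1395 + 38148 = 39543)
W + (3 + 1*(1 + 0)**2) = 39543 + (3 + 1*(1 + 0)**2) = 39543 + (3 + 1*1**2) = 39543 + (3 + 1*1) = 39543 + (3 + 1) = 39543 + 4 = 39547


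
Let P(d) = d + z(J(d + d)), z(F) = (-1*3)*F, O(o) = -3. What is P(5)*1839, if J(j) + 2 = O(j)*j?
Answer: 185739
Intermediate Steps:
J(j) = -2 - 3*j
z(F) = -3*F
P(d) = 6 + 19*d (P(d) = d - 3*(-2 - 3*(d + d)) = d - 3*(-2 - 6*d) = d + (6 + 18*d) = 6 + 19*d)
P(5)*1839 = (6 + 19*5)*1839 = (6 + 95)*1839 = 101*1839 = 185739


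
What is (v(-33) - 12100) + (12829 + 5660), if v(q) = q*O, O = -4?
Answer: 6521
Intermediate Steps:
v(q) = -4*q (v(q) = q*(-4) = -4*q)
(v(-33) - 12100) + (12829 + 5660) = (-4*(-33) - 12100) + (12829 + 5660) = (132 - 12100) + 18489 = -11968 + 18489 = 6521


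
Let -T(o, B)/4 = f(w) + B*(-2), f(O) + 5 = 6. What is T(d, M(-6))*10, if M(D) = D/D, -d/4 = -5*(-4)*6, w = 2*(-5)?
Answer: 40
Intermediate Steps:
w = -10
f(O) = 1 (f(O) = -5 + 6 = 1)
d = -480 (d = -4*(-5*(-4))*6 = -80*6 = -4*120 = -480)
M(D) = 1
T(o, B) = -4 + 8*B (T(o, B) = -4*(1 + B*(-2)) = -4*(1 - 2*B) = -4 + 8*B)
T(d, M(-6))*10 = (-4 + 8*1)*10 = (-4 + 8)*10 = 4*10 = 40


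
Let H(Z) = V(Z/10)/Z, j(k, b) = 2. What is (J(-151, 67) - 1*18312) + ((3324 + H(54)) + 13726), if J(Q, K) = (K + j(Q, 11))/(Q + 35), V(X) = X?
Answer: -732247/580 ≈ -1262.5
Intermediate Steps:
H(Z) = ⅒ (H(Z) = (Z/10)/Z = ⅒)
J(Q, K) = (2 + K)/(35 + Q) (J(Q, K) = (K + 2)/(Q + 35) = (2 + K)/(35 + Q))
(J(-151, 67) - 1*18312) + ((3324 + H(54)) + 13726) = ((2 + 67)/(35 - 151) - 1*18312) + ((3324 + ⅒) + 13726) = (69/(-116) - 18312) + (33241/10 + 13726) = (-1/116*69 - 18312) + 170501/10 = (-69/116 - 18312) + 170501/10 = -2124261/116 + 170501/10 = -732247/580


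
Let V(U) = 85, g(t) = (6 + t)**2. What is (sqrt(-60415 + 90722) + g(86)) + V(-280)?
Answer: 8549 + sqrt(30307) ≈ 8723.1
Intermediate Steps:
(sqrt(-60415 + 90722) + g(86)) + V(-280) = (sqrt(-60415 + 90722) + (6 + 86)**2) + 85 = (sqrt(30307) + 92**2) + 85 = (sqrt(30307) + 8464) + 85 = (8464 + sqrt(30307)) + 85 = 8549 + sqrt(30307)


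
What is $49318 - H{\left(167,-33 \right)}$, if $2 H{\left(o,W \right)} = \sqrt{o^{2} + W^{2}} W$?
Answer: $49318 + \frac{33 \sqrt{28978}}{2} \approx 52127.0$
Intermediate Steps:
$H{\left(o,W \right)} = \frac{W \sqrt{W^{2} + o^{2}}}{2}$ ($H{\left(o,W \right)} = \frac{\sqrt{o^{2} + W^{2}} W}{2} = \frac{\sqrt{W^{2} + o^{2}} W}{2} = \frac{W \sqrt{W^{2} + o^{2}}}{2}$)
$49318 - H{\left(167,-33 \right)} = 49318 - \frac{1}{2} \left(-33\right) \sqrt{\left(-33\right)^{2} + 167^{2}} = 49318 - \frac{1}{2} \left(-33\right) \sqrt{1089 + 27889} = 49318 - \frac{1}{2} \left(-33\right) \sqrt{28978} = 49318 - - \frac{33 \sqrt{28978}}{2} = 49318 + \frac{33 \sqrt{28978}}{2}$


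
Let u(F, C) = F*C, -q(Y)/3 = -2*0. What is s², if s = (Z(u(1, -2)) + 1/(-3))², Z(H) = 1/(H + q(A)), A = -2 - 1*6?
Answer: 625/1296 ≈ 0.48225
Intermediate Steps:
A = -8 (A = -2 - 6 = -8)
q(Y) = 0 (q(Y) = -(-6)*0 = -3*0 = 0)
u(F, C) = C*F
Z(H) = 1/H (Z(H) = 1/(H + 0) = 1/H)
s = 25/36 (s = (1/(-2*1) + 1/(-3))² = (1/(-2) - ⅓)² = (-½ - ⅓)² = (-⅚)² = 25/36 ≈ 0.69444)
s² = (25/36)² = 625/1296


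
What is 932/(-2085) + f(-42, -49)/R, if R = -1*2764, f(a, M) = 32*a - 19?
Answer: 265807/5762940 ≈ 0.046124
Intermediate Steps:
f(a, M) = -19 + 32*a
R = -2764
932/(-2085) + f(-42, -49)/R = 932/(-2085) + (-19 + 32*(-42))/(-2764) = 932*(-1/2085) + (-19 - 1344)*(-1/2764) = -932/2085 - 1363*(-1/2764) = -932/2085 + 1363/2764 = 265807/5762940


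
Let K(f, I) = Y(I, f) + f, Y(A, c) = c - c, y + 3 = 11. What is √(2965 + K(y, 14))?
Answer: √2973 ≈ 54.525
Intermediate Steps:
y = 8 (y = -3 + 11 = 8)
Y(A, c) = 0
K(f, I) = f (K(f, I) = 0 + f = f)
√(2965 + K(y, 14)) = √(2965 + 8) = √2973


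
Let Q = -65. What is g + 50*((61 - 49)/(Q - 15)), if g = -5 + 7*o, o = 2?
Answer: 3/2 ≈ 1.5000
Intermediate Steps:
g = 9 (g = -5 + 7*2 = -5 + 14 = 9)
g + 50*((61 - 49)/(Q - 15)) = 9 + 50*((61 - 49)/(-65 - 15)) = 9 + 50*(12/(-80)) = 9 + 50*(12*(-1/80)) = 9 + 50*(-3/20) = 9 - 15/2 = 3/2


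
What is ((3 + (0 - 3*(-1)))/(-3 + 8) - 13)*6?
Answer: -354/5 ≈ -70.800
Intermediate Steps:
((3 + (0 - 3*(-1)))/(-3 + 8) - 13)*6 = ((3 + (0 + 3))/5 - 13)*6 = ((3 + 3)*(⅕) - 13)*6 = (6*(⅕) - 13)*6 = (6/5 - 13)*6 = -59/5*6 = -354/5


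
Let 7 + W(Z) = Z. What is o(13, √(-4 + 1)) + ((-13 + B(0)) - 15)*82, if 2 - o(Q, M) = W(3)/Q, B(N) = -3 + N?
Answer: -33016/13 ≈ -2539.7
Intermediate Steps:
W(Z) = -7 + Z
o(Q, M) = 2 + 4/Q (o(Q, M) = 2 - (-7 + 3)/Q = 2 - (-4)/Q = 2 + 4/Q)
o(13, √(-4 + 1)) + ((-13 + B(0)) - 15)*82 = (2 + 4/13) + ((-13 + (-3 + 0)) - 15)*82 = (2 + 4*(1/13)) + ((-13 - 3) - 15)*82 = (2 + 4/13) + (-16 - 15)*82 = 30/13 - 31*82 = 30/13 - 2542 = -33016/13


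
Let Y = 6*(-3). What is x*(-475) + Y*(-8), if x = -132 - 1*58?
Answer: 90394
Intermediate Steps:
x = -190 (x = -132 - 58 = -190)
Y = -18
x*(-475) + Y*(-8) = -190*(-475) - 18*(-8) = 90250 + 144 = 90394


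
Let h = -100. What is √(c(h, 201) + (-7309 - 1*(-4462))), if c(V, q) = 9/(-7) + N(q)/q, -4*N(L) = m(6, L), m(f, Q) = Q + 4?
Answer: I*√22556442909/2814 ≈ 53.372*I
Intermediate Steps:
m(f, Q) = 4 + Q
N(L) = -1 - L/4 (N(L) = -(4 + L)/4 = -1 - L/4)
c(V, q) = -9/7 + (-1 - q/4)/q (c(V, q) = 9/(-7) + (-1 - q/4)/q = 9*(-⅐) + (-1 - q/4)/q = -9/7 + (-1 - q/4)/q)
√(c(h, 201) + (-7309 - 1*(-4462))) = √((-43/28 - 1/201) + (-7309 - 1*(-4462))) = √((-43/28 - 1*1/201) + (-7309 + 4462)) = √((-43/28 - 1/201) - 2847) = √(-8671/5628 - 2847) = √(-16031587/5628) = I*√22556442909/2814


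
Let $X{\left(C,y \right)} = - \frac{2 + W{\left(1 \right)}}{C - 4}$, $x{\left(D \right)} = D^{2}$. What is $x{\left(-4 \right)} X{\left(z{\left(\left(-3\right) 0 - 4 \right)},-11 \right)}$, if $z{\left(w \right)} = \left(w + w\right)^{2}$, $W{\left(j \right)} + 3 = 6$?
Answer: $- \frac{4}{3} \approx -1.3333$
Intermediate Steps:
$W{\left(j \right)} = 3$ ($W{\left(j \right)} = -3 + 6 = 3$)
$z{\left(w \right)} = 4 w^{2}$ ($z{\left(w \right)} = \left(2 w\right)^{2} = 4 w^{2}$)
$X{\left(C,y \right)} = - \frac{5}{-4 + C}$ ($X{\left(C,y \right)} = - \frac{2 + 3}{C - 4} = - \frac{5}{-4 + C}$)
$x{\left(-4 \right)} X{\left(z{\left(\left(-3\right) 0 - 4 \right)},-11 \right)} = \left(-4\right)^{2} \left(- \frac{5}{-4 + 4 \left(\left(-3\right) 0 - 4\right)^{2}}\right) = 16 \left(- \frac{5}{-4 + 4 \left(0 - 4\right)^{2}}\right) = 16 \left(- \frac{5}{-4 + 4 \left(-4\right)^{2}}\right) = 16 \left(- \frac{5}{-4 + 4 \cdot 16}\right) = 16 \left(- \frac{5}{-4 + 64}\right) = 16 \left(- \frac{5}{60}\right) = 16 \left(\left(-5\right) \frac{1}{60}\right) = 16 \left(- \frac{1}{12}\right) = - \frac{4}{3}$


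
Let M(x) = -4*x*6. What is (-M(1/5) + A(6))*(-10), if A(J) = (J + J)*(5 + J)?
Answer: -1368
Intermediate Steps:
A(J) = 2*J*(5 + J) (A(J) = (2*J)*(5 + J) = 2*J*(5 + J))
M(x) = -24*x
(-M(1/5) + A(6))*(-10) = (-(-24)/5 + 2*6*(5 + 6))*(-10) = (-(-24)/5 + 2*6*11)*(-10) = (-1*(-24/5) + 132)*(-10) = (24/5 + 132)*(-10) = (684/5)*(-10) = -1368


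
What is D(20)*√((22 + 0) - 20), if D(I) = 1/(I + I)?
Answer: √2/40 ≈ 0.035355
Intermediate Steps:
D(I) = 1/(2*I)
D(20)*√((22 + 0) - 20) = ((½)/20)*√((22 + 0) - 20) = ((½)*(1/20))*√(22 - 20) = √2/40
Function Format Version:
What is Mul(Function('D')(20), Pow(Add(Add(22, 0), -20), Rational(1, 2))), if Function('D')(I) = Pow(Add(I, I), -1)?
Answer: Mul(Rational(1, 40), Pow(2, Rational(1, 2))) ≈ 0.035355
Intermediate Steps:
Function('D')(I) = Mul(Rational(1, 2), Pow(I, -1)) (Function('D')(I) = Pow(Mul(2, I), -1) = Mul(Rational(1, 2), Pow(I, -1)))
Mul(Function('D')(20), Pow(Add(Add(22, 0), -20), Rational(1, 2))) = Mul(Mul(Rational(1, 2), Pow(20, -1)), Pow(Add(Add(22, 0), -20), Rational(1, 2))) = Mul(Mul(Rational(1, 2), Rational(1, 20)), Pow(Add(22, -20), Rational(1, 2))) = Mul(Rational(1, 40), Pow(2, Rational(1, 2)))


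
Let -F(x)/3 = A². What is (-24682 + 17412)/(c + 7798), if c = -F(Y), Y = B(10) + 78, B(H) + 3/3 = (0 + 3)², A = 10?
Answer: -3635/4049 ≈ -0.89775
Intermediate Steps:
B(H) = 8 (B(H) = -1 + (0 + 3)² = -1 + 3² = -1 + 9 = 8)
Y = 86 (Y = 8 + 78 = 86)
F(x) = -300 (F(x) = -3*10² = -3*100 = -300)
c = 300 (c = -1*(-300) = 300)
(-24682 + 17412)/(c + 7798) = (-24682 + 17412)/(300 + 7798) = -7270/8098 = -7270*1/8098 = -3635/4049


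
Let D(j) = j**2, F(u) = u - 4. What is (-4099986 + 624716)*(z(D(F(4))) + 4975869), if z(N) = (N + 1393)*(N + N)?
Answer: -17292488259630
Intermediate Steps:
F(u) = -4 + u
z(N) = 2*N*(1393 + N) (z(N) = (1393 + N)*(2*N) = 2*N*(1393 + N))
(-4099986 + 624716)*(z(D(F(4))) + 4975869) = (-4099986 + 624716)*(2*(-4 + 4)**2*(1393 + (-4 + 4)**2) + 4975869) = -3475270*(2*0**2*(1393 + 0**2) + 4975869) = -3475270*(2*0*(1393 + 0) + 4975869) = -3475270*(2*0*1393 + 4975869) = -3475270*(0 + 4975869) = -3475270*4975869 = -17292488259630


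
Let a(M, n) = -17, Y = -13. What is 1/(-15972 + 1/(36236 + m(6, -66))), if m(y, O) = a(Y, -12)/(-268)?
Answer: -9711265/155108324312 ≈ -6.2610e-5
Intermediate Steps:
m(y, O) = 17/268 (m(y, O) = -17/(-268) = -17*(-1/268) = 17/268)
1/(-15972 + 1/(36236 + m(6, -66))) = 1/(-15972 + 1/(36236 + 17/268)) = 1/(-15972 + 1/(9711265/268)) = 1/(-15972 + 268/9711265) = 1/(-155108324312/9711265) = -9711265/155108324312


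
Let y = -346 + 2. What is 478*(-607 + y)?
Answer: -454578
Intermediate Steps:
y = -344
478*(-607 + y) = 478*(-607 - 344) = 478*(-951) = -454578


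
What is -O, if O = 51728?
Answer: -51728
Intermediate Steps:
-O = -1*51728 = -51728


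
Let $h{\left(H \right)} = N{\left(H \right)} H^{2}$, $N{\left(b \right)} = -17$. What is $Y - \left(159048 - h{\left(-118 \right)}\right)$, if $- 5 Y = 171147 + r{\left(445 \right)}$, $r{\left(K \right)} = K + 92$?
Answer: $- \frac{2150464}{5} \approx -4.3009 \cdot 10^{5}$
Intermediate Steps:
$r{\left(K \right)} = 92 + K$
$Y = - \frac{171684}{5}$ ($Y = - \frac{171147 + \left(92 + 445\right)}{5} = - \frac{171147 + 537}{5} = \left(- \frac{1}{5}\right) 171684 = - \frac{171684}{5} \approx -34337.0$)
$h{\left(H \right)} = - 17 H^{2}$
$Y - \left(159048 - h{\left(-118 \right)}\right) = - \frac{171684}{5} - \left(159048 - - 17 \left(-118\right)^{2}\right) = - \frac{171684}{5} - \left(159048 - \left(-17\right) 13924\right) = - \frac{171684}{5} - \left(159048 - -236708\right) = - \frac{171684}{5} - \left(159048 + 236708\right) = - \frac{171684}{5} - 395756 = - \frac{2150464}{5}$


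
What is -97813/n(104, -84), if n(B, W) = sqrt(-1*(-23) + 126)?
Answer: -97813*sqrt(149)/149 ≈ -8013.2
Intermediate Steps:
n(B, W) = sqrt(149) (n(B, W) = sqrt(23 + 126) = sqrt(149))
-97813/n(104, -84) = -97813*sqrt(149)/149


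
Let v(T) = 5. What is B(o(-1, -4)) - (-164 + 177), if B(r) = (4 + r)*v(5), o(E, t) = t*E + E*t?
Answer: 47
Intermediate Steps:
o(E, t) = 2*E*t (o(E, t) = E*t + E*t = 2*E*t)
B(r) = 20 + 5*r (B(r) = (4 + r)*5 = 20 + 5*r)
B(o(-1, -4)) - (-164 + 177) = (20 + 5*(2*(-1)*(-4))) - (-164 + 177) = (20 + 5*8) - 1*13 = (20 + 40) - 13 = 60 - 13 = 47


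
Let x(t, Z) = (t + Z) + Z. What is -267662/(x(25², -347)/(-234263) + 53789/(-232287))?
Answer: 7282581084291711/6292372352 ≈ 1.1574e+6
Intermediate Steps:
x(t, Z) = t + 2*Z (x(t, Z) = (Z + t) + Z = t + 2*Z)
-267662/(x(25², -347)/(-234263) + 53789/(-232287)) = -267662/((25² + 2*(-347))/(-234263) + 53789/(-232287)) = -267662/((625 - 694)*(-1/234263) + 53789*(-1/232287)) = -267662/(-69*(-1/234263) - 53789/232287) = -267662/(69/234263 - 53789/232287) = -267662/(-12584744704/54416249481) = -267662*(-54416249481/12584744704) = 7282581084291711/6292372352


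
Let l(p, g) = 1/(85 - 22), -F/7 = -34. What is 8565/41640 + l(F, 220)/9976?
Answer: 22429339/109042668 ≈ 0.20569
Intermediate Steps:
F = 238 (F = -7*(-34) = 238)
l(p, g) = 1/63
8565/41640 + l(F, 220)/9976 = 8565/41640 + (1/63)/9976 = 8565*(1/41640) + (1/63)*(1/9976) = 571/2776 + 1/628488 = 22429339/109042668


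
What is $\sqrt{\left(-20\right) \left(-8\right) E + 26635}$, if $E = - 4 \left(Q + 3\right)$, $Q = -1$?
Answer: $\sqrt{25355} \approx 159.23$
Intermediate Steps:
$E = -8$ ($E = - 4 \left(-1 + 3\right) = \left(-4\right) 2 = -8$)
$\sqrt{\left(-20\right) \left(-8\right) E + 26635} = \sqrt{\left(-20\right) \left(-8\right) \left(-8\right) + 26635} = \sqrt{160 \left(-8\right) + 26635} = \sqrt{-1280 + 26635} = \sqrt{25355}$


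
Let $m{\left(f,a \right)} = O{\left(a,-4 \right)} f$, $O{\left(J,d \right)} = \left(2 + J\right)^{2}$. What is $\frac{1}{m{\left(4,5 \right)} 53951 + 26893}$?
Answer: $\frac{1}{10601289} \approx 9.4328 \cdot 10^{-8}$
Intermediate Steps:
$m{\left(f,a \right)} = f \left(2 + a\right)^{2}$ ($m{\left(f,a \right)} = \left(2 + a\right)^{2} f = f \left(2 + a\right)^{2}$)
$\frac{1}{m{\left(4,5 \right)} 53951 + 26893} = \frac{1}{4 \left(2 + 5\right)^{2} \cdot 53951 + 26893} = \frac{1}{4 \cdot 7^{2} \cdot 53951 + 26893} = \frac{1}{4 \cdot 49 \cdot 53951 + 26893} = \frac{1}{196 \cdot 53951 + 26893} = \frac{1}{10574396 + 26893} = \frac{1}{10601289}$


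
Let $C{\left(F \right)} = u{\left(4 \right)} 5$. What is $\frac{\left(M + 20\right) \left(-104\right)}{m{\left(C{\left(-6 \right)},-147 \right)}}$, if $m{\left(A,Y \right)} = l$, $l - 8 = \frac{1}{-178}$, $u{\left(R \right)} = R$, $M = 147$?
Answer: $- \frac{3091504}{1423} \approx -2172.5$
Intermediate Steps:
$l = \frac{1423}{178}$ ($l = 8 + \frac{1}{-178} = 8 - \frac{1}{178} = \frac{1423}{178} \approx 7.9944$)
$C{\left(F \right)} = 20$ ($C{\left(F \right)} = 4 \cdot 5 = 20$)
$m{\left(A,Y \right)} = \frac{1423}{178}$
$\frac{\left(M + 20\right) \left(-104\right)}{m{\left(C{\left(-6 \right)},-147 \right)}} = \frac{\left(147 + 20\right) \left(-104\right)}{\frac{1423}{178}} = 167 \left(-104\right) \frac{178}{1423} = \left(-17368\right) \frac{178}{1423} = - \frac{3091504}{1423}$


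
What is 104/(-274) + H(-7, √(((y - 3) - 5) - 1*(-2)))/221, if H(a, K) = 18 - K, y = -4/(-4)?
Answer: -9026/30277 - I*√5/221 ≈ -0.29811 - 0.010118*I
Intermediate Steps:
y = 1 (y = -4*(-¼) = 1)
104/(-274) + H(-7, √(((y - 3) - 5) - 1*(-2)))/221 = 104/(-274) + (18 - √(((1 - 3) - 5) - 1*(-2)))/221 = 104*(-1/274) + (18 - √((-2 - 5) + 2))*(1/221) = -52/137 + (18 - √(-7 + 2))*(1/221) = -52/137 + (18 - √(-5))*(1/221) = -52/137 + (18 - I*√5)*(1/221) = -52/137 + (18/221 - I*√5/221) = -9026/30277 - I*√5/221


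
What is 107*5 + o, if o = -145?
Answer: 390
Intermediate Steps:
107*5 + o = 107*5 - 145 = 535 - 145 = 390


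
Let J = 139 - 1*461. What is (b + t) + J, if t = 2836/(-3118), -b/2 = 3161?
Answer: -10359414/1559 ≈ -6644.9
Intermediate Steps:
b = -6322 (b = -2*3161 = -6322)
J = -322 (J = 139 - 461 = -322)
t = -1418/1559 (t = 2836*(-1/3118) = -1418/1559 ≈ -0.90956)
(b + t) + J = (-6322 - 1418/1559) - 322 = -9857416/1559 - 322 = -10359414/1559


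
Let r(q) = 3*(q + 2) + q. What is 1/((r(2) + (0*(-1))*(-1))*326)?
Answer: 1/4564 ≈ 0.00021911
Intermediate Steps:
r(q) = 6 + 4*q (r(q) = 3*(2 + q) + q = (6 + 3*q) + q = 6 + 4*q)
1/((r(2) + (0*(-1))*(-1))*326) = 1/(((6 + 4*2) + (0*(-1))*(-1))*326) = 1/(((6 + 8) + 0*(-1))*326) = 1/((14 + 0)*326) = 1/(14*326) = 1/4564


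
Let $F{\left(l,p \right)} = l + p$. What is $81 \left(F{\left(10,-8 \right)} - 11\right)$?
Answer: $-729$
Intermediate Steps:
$81 \left(F{\left(10,-8 \right)} - 11\right) = 81 \left(\left(10 - 8\right) - 11\right) = 81 \left(2 - 11\right) = 81 \left(-9\right) = -729$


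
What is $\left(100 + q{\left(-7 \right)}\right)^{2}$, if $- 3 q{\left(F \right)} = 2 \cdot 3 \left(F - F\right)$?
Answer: $10000$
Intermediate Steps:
$q{\left(F \right)} = 0$ ($q{\left(F \right)} = - \frac{2 \cdot 3 \left(F - F\right)}{3} = - \frac{6 \cdot 0}{3} = \left(- \frac{1}{3}\right) 0 = 0$)
$\left(100 + q{\left(-7 \right)}\right)^{2} = \left(100 + 0\right)^{2} = 100^{2} = 10000$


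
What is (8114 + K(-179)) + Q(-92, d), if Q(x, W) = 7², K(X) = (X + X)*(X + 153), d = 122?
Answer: 17471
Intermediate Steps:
K(X) = 2*X*(153 + X) (K(X) = (2*X)*(153 + X) = 2*X*(153 + X))
Q(x, W) = 49
(8114 + K(-179)) + Q(-92, d) = (8114 + 2*(-179)*(153 - 179)) + 49 = (8114 + 2*(-179)*(-26)) + 49 = (8114 + 9308) + 49 = 17422 + 49 = 17471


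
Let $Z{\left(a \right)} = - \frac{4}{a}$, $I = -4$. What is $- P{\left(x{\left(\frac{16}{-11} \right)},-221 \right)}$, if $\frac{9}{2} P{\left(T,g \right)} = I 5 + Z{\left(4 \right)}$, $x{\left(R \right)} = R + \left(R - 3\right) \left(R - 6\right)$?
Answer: $\frac{14}{3} \approx 4.6667$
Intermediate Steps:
$x{\left(R \right)} = R + \left(-6 + R\right) \left(-3 + R\right)$ ($x{\left(R \right)} = R + \left(-3 + R\right) \left(-6 + R\right) = R + \left(-6 + R\right) \left(-3 + R\right)$)
$P{\left(T,g \right)} = - \frac{14}{3}$ ($P{\left(T,g \right)} = \frac{2 \left(\left(-4\right) 5 - \frac{4}{4}\right)}{9} = \frac{2 \left(-20 - 1\right)}{9} = \frac{2}{9} \left(-21\right) = - \frac{14}{3}$)
$- P{\left(x{\left(\frac{16}{-11} \right)},-221 \right)} = \left(-1\right) \left(- \frac{14}{3}\right) = \frac{14}{3}$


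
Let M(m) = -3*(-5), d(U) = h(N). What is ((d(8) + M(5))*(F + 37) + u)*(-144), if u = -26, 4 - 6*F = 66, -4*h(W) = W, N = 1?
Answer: -52896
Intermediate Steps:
h(W) = -W/4
d(U) = -¼ (d(U) = -¼*1 = -¼)
F = -31/3 (F = ⅔ - ⅙*66 = ⅔ - 11 = -31/3 ≈ -10.333)
M(m) = 15
((d(8) + M(5))*(F + 37) + u)*(-144) = ((-¼ + 15)*(-31/3 + 37) - 26)*(-144) = ((59/4)*(80/3) - 26)*(-144) = (1180/3 - 26)*(-144) = (1102/3)*(-144) = -52896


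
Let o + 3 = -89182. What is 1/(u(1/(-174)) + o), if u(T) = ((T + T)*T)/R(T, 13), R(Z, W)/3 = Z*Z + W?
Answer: -1180767/105306704893 ≈ -1.1213e-5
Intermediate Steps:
o = -89185 (o = -3 - 89182 = -89185)
R(Z, W) = 3*W + 3*Z**2 (R(Z, W) = 3*(Z*Z + W) = 3*(Z**2 + W) = 3*(W + Z**2) = 3*W + 3*Z**2)
u(T) = 2*T**2/(39 + 3*T**2) (u(T) = ((T + T)*T)/(3*13 + 3*T**2) = ((2*T)*T)/(39 + 3*T**2) = (2*T**2)/(39 + 3*T**2) = 2*T**2/(39 + 3*T**2))
1/(u(1/(-174)) + o) = 1/(2*(1/(-174))**2/(3*(13 + (1/(-174))**2)) - 89185) = 1/(2*(-1/174)**2/(3*(13 + (-1/174)**2)) - 89185) = 1/((2/3)*(1/30276)/(13 + 1/30276) - 89185) = 1/((2/3)*(1/30276)/(393589/30276) - 89185) = 1/((2/3)*(1/30276)*(30276/393589) - 89185) = 1/(2/1180767 - 89185) = 1/(-105306704893/1180767) = -1180767/105306704893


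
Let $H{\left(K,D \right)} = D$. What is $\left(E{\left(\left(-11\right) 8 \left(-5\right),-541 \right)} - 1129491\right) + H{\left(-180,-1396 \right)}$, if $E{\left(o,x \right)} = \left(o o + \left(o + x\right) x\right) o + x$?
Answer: $108094612$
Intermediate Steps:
$E{\left(o,x \right)} = x + o \left(o^{2} + x \left(o + x\right)\right)$ ($E{\left(o,x \right)} = \left(o^{2} + x \left(o + x\right)\right) o + x = o \left(o^{2} + x \left(o + x\right)\right) + x = x + o \left(o^{2} + x \left(o + x\right)\right)$)
$\left(E{\left(\left(-11\right) 8 \left(-5\right),-541 \right)} - 1129491\right) + H{\left(-180,-1396 \right)} = \left(\left(-541 + \left(\left(-11\right) 8 \left(-5\right)\right)^{3} + \left(-11\right) 8 \left(-5\right) \left(-541\right)^{2} - 541 \left(\left(-11\right) 8 \left(-5\right)\right)^{2}\right) - 1129491\right) - 1396 = \left(\left(-541 + \left(\left(-88\right) \left(-5\right)\right)^{3} + \left(-88\right) \left(-5\right) 292681 - 541 \left(\left(-88\right) \left(-5\right)\right)^{2}\right) - 1129491\right) - 1396 = \left(\left(-541 + 440^{3} + 440 \cdot 292681 - 541 \cdot 440^{2}\right) - 1129491\right) - 1396 = \left(\left(-541 + 85184000 + 128779640 - 104737600\right) - 1129491\right) - 1396 = \left(109225499 - 1129491\right) - 1396 = 108096008 - 1396 = 108094612$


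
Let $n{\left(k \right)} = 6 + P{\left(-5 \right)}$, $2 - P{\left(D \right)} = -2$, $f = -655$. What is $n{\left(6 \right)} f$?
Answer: $-6550$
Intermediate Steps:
$P{\left(D \right)} = 4$ ($P{\left(D \right)} = 2 - -2 = 2 + 2 = 4$)
$n{\left(k \right)} = 10$ ($n{\left(k \right)} = 6 + 4 = 10$)
$n{\left(6 \right)} f = 10 \left(-655\right) = -6550$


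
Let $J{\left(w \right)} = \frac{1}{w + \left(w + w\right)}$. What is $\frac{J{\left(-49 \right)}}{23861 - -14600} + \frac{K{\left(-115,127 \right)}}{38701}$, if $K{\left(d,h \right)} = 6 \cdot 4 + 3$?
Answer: $\frac{152613008}{218806436667} \approx 0.00069748$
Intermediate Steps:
$K{\left(d,h \right)} = 27$ ($K{\left(d,h \right)} = 24 + 3 = 27$)
$J{\left(w \right)} = \frac{1}{3 w}$ ($J{\left(w \right)} = \frac{1}{w + 2 w} = \frac{1}{3 w}$)
$\frac{J{\left(-49 \right)}}{23861 - -14600} + \frac{K{\left(-115,127 \right)}}{38701} = \frac{\frac{1}{3} \frac{1}{-49}}{23861 - -14600} + \frac{27}{38701} = \frac{\frac{1}{3} \left(- \frac{1}{49}\right)}{23861 + 14600} + 27 \cdot \frac{1}{38701} = - \frac{1}{147 \cdot 38461} + \frac{27}{38701} = \left(- \frac{1}{147}\right) \frac{1}{38461} + \frac{27}{38701} = - \frac{1}{5653767} + \frac{27}{38701} = \frac{152613008}{218806436667}$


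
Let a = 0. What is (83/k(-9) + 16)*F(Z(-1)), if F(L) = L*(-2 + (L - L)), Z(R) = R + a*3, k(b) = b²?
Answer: 2758/81 ≈ 34.049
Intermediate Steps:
Z(R) = R (Z(R) = R + 0*3 = R + 0 = R)
F(L) = -2*L (F(L) = L*(-2 + 0) = L*(-2) = -2*L)
(83/k(-9) + 16)*F(Z(-1)) = (83/((-9)²) + 16)*(-2*(-1)) = (83/81 + 16)*2 = (1379/81)*2 = 2758/81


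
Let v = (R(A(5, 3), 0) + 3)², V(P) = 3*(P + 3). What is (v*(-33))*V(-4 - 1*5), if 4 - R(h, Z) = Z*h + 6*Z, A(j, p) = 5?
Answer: 29106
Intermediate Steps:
V(P) = 9 + 3*P (V(P) = 3*(3 + P) = 9 + 3*P)
R(h, Z) = 4 - 6*Z - Z*h (R(h, Z) = 4 - (Z*h + 6*Z) = 4 - (6*Z + Z*h) = 4 + (-6*Z - Z*h) = 4 - 6*Z - Z*h)
v = 49 (v = ((4 - 6*0 - 1*0*5) + 3)² = ((4 + 0 + 0) + 3)² = (4 + 3)² = 7² = 49)
(v*(-33))*V(-4 - 1*5) = (49*(-33))*(9 + 3*(-4 - 1*5)) = -1617*(9 + 3*(-4 - 5)) = -1617*(9 + 3*(-9)) = -1617*(9 - 27) = -1617*(-18) = 29106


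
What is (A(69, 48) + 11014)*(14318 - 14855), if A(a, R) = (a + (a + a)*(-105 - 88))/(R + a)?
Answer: -75303689/13 ≈ -5.7926e+6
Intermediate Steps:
A(a, R) = -385*a/(R + a) (A(a, R) = (a + (2*a)*(-193))/(R + a) = (a - 386*a)/(R + a) = (-385*a)/(R + a) = -385*a/(R + a))
(A(69, 48) + 11014)*(14318 - 14855) = (-385*69/(48 + 69) + 11014)*(14318 - 14855) = (-385*69/117 + 11014)*(-537) = (-385*69*1/117 + 11014)*(-537) = (-8855/39 + 11014)*(-537) = (420691/39)*(-537) = -75303689/13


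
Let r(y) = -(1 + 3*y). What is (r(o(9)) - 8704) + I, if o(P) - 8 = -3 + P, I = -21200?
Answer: -29947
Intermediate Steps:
o(P) = 5 + P (o(P) = 8 + (-3 + P) = 5 + P)
r(y) = -1 - 3*y
(r(o(9)) - 8704) + I = ((-1 - 3*(5 + 9)) - 8704) - 21200 = ((-1 - 3*14) - 8704) - 21200 = ((-1 - 42) - 8704) - 21200 = (-43 - 8704) - 21200 = -8747 - 21200 = -29947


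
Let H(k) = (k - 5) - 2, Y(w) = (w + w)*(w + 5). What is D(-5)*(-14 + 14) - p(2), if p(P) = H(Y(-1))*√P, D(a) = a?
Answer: 15*√2 ≈ 21.213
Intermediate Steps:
Y(w) = 2*w*(5 + w) (Y(w) = (2*w)*(5 + w) = 2*w*(5 + w))
H(k) = -7 + k (H(k) = (-5 + k) - 2 = -7 + k)
p(P) = -15*√P (p(P) = (-7 + 2*(-1)*(5 - 1))*√P = (-7 + 2*(-1)*4)*√P = (-7 - 8)*√P = -15*√P)
D(-5)*(-14 + 14) - p(2) = -5*(-14 + 14) - (-15)*√2 = -5*0 + 15*√2 = 0 + 15*√2 = 15*√2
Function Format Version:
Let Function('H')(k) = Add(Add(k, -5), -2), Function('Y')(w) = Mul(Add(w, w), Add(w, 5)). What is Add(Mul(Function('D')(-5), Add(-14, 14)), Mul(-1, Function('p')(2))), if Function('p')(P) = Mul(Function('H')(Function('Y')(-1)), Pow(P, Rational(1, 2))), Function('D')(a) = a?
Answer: Mul(15, Pow(2, Rational(1, 2))) ≈ 21.213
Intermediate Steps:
Function('Y')(w) = Mul(2, w, Add(5, w)) (Function('Y')(w) = Mul(Mul(2, w), Add(5, w)) = Mul(2, w, Add(5, w)))
Function('H')(k) = Add(-7, k) (Function('H')(k) = Add(Add(-5, k), -2) = Add(-7, k))
Function('p')(P) = Mul(-15, Pow(P, Rational(1, 2))) (Function('p')(P) = Mul(Add(-7, Mul(2, -1, Add(5, -1))), Pow(P, Rational(1, 2))) = Mul(Add(-7, Mul(2, -1, 4)), Pow(P, Rational(1, 2))) = Mul(Add(-7, -8), Pow(P, Rational(1, 2))) = Mul(-15, Pow(P, Rational(1, 2))))
Add(Mul(Function('D')(-5), Add(-14, 14)), Mul(-1, Function('p')(2))) = Add(Mul(-5, Add(-14, 14)), Mul(-1, Mul(-15, Pow(2, Rational(1, 2))))) = Add(Mul(-5, 0), Mul(15, Pow(2, Rational(1, 2)))) = Add(0, Mul(15, Pow(2, Rational(1, 2)))) = Mul(15, Pow(2, Rational(1, 2)))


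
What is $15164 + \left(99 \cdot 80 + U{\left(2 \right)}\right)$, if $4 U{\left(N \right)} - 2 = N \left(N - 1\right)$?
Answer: $23085$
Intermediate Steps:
$U{\left(N \right)} = \frac{1}{2} + \frac{N \left(-1 + N\right)}{4}$ ($U{\left(N \right)} = \frac{1}{2} + \frac{N \left(N - 1\right)}{4} = \frac{1}{2} + \frac{N \left(-1 + N\right)}{4}$)
$15164 + \left(99 \cdot 80 + U{\left(2 \right)}\right) = 15164 + \left(99 \cdot 80 + \left(\frac{1}{2} - \frac{1}{2} + \frac{2^{2}}{4}\right)\right) = 15164 + \left(7920 + \left(\frac{1}{2} - \frac{1}{2} + \frac{1}{4} \cdot 4\right)\right) = 15164 + \left(7920 + \left(\frac{1}{2} - \frac{1}{2} + 1\right)\right) = 15164 + \left(7920 + 1\right) = 15164 + 7921 = 23085$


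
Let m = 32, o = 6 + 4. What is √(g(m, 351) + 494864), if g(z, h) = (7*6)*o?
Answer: 2*√123821 ≈ 703.76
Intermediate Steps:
o = 10
g(z, h) = 420 (g(z, h) = (7*6)*10 = 42*10 = 420)
√(g(m, 351) + 494864) = √(420 + 494864) = √495284 = 2*√123821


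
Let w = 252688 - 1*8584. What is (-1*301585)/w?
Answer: -301585/244104 ≈ -1.2355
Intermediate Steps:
w = 244104 (w = 252688 - 8584 = 244104)
(-1*301585)/w = -1*301585/244104 = -301585*1/244104 = -301585/244104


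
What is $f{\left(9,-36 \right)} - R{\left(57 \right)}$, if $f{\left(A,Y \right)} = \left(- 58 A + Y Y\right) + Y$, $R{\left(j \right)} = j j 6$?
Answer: $-18756$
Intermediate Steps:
$R{\left(j \right)} = 6 j^{2}$ ($R{\left(j \right)} = j^{2} \cdot 6 = 6 j^{2}$)
$f{\left(A,Y \right)} = Y + Y^{2} - 58 A$ ($f{\left(A,Y \right)} = \left(- 58 A + Y^{2}\right) + Y = \left(Y^{2} - 58 A\right) + Y = Y + Y^{2} - 58 A$)
$f{\left(9,-36 \right)} - R{\left(57 \right)} = \left(-36 + \left(-36\right)^{2} - 522\right) - 6 \cdot 57^{2} = \left(-36 + 1296 - 522\right) - 6 \cdot 3249 = 738 - 19494 = -18756$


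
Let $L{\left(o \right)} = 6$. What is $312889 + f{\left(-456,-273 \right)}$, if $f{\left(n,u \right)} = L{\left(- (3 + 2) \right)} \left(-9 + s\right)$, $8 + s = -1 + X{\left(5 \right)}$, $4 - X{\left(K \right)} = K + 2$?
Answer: $312763$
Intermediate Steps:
$X{\left(K \right)} = 2 - K$ ($X{\left(K \right)} = 4 - \left(K + 2\right) = 4 - \left(2 + K\right) = 2 - K$)
$s = -12$ ($s = -8 + \left(-1 + \left(2 - 5\right)\right) = -8 - 4 = -12$)
$f{\left(n,u \right)} = -126$ ($f{\left(n,u \right)} = 6 \left(-9 - 12\right) = 6 \left(-21\right) = -126$)
$312889 + f{\left(-456,-273 \right)} = 312889 - 126 = 312763$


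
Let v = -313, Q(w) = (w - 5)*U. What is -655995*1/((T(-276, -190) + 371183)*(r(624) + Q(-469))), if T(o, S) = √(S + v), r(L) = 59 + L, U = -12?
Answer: -81164730695/292592040056344 + 218665*I*√503/292592040056344 ≈ -0.0002774 + 1.6761e-8*I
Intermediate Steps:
Q(w) = 60 - 12*w (Q(w) = (w - 5)*(-12) = (-5 + w)*(-12) = 60 - 12*w)
T(o, S) = √(-313 + S) (T(o, S) = √(S - 313) = √(-313 + S))
-655995*1/((T(-276, -190) + 371183)*(r(624) + Q(-469))) = -655995*1/((√(-313 - 190) + 371183)*((59 + 624) + (60 - 12*(-469)))) = -655995*1/((683 + (60 + 5628))*(√(-503) + 371183)) = -655995*1/((683 + 5688)*(I*√503 + 371183)) = -655995*1/(6371*(371183 + I*√503)) = -655995/(2364806893 + 6371*I*√503)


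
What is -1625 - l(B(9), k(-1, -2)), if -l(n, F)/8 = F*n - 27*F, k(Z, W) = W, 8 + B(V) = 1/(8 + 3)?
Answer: -11731/11 ≈ -1066.5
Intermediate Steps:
B(V) = -87/11 (B(V) = -8 + 1/(8 + 3) = -8 + 1/11 = -87/11)
l(n, F) = 216*F - 8*F*n (l(n, F) = -8*(F*n - 27*F) = -8*(-27*F + F*n) = 216*F - 8*F*n)
-1625 - l(B(9), k(-1, -2)) = -1625 - 8*(-2)*(27 - 1*(-87/11)) = -1625 - 8*(-2)*(27 + 87/11) = -1625 - 8*(-2)*384/11 = -1625 - 1*(-6144/11) = -1625 + 6144/11 = -11731/11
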